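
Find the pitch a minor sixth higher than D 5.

Six letter names up from D: B.
A minor sixth is 8 semitones; 8 semitones up from D5 gives Bb5.

B-flat 5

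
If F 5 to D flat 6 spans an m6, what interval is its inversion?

Inverted interval numbers add to nine, so a sixth pairs with a third (6 + 3 = 9).
The quality also flips — minor becomes major — giving a major third.

major 3rd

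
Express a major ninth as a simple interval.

major second

Each octave removed subtracts seven from the number: 9 − 7 = 2.
Quality carries through unchanged, so the simple form is a major second.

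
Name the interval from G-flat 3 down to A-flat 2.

minor seventh

Descending from Gb3 to Ab2 is the same interval as ascending Ab2 to Gb3.
A to G spans seven letter names (A-B-C-D-E-F-G), so the interval is some kind of seventh.
A major seventh would be 11 semitones, but Ab2 to Gb3 is 10 — one semitone narrower, making it a minor seventh.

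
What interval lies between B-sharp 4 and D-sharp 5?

B to D spans three letter names (B-C-D): a third.
B#4 to D#5 is 3 semitones, a half step short of the major third (4), so this is minor.

minor third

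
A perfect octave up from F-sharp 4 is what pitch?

An octave keeps the letter name F, an octave up from F.
Moving 12 semitones up from F#4 (the size of a perfect octave) reaches F#5.

F-sharp 5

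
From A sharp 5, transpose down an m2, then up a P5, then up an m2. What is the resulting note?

Down a minor second from A#5: G##5 (1 semitone down).
G##5 up a perfect fifth → D##6 (7 semitones).
D##6 up a minor second → E#6 (1 semitone).

E sharp 6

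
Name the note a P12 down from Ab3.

The twelfth's letter: A down five letter names plus an octave → D.
A perfect twelfth spans 19 semitones, so from Ab3 the target pitch is Db2.

Db2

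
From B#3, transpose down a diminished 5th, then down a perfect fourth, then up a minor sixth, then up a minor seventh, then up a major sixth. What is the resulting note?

D##5

Down a diminished fifth from B#3: E##3 (6 semitones down).
E##3 down a perfect fourth → B##2 (5 semitones).
Up a minor sixth from B##2: G##3 (8 semitones up).
Up a minor seventh from G##3: F##4 (10 semitones up).
A major sixth up from F##4 is D##5.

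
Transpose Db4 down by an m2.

C4

The second takes the letter from D down to C.
A minor second is 1 semitone; 1 semitone down from Db4 gives C4.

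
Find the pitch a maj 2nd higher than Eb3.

F3

Counting two letter names up from E lands on F.
Moving 2 semitones up from Eb3 (the size of a major second) reaches F3.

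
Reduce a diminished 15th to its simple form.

Take out an octave (7 from the number): 15 − 7 = 8.
Quality carries through unchanged, so the simple form is a diminished octave.

diminished octave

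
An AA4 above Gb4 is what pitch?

Counting four letter names up from G lands on C.
A doubly augmented fourth is 7 semitones; 7 semitones up from Gb4 gives C#5.

C#5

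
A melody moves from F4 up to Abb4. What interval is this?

F to A spans three letter names (F-G-A): a third.
The major third is 4 semitones; here we have 2, two semitones narrower: diminished.

diminished third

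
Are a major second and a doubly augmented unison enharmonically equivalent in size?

Yes

A major second spans 2 semitones, and a doubly augmented unison also spans 2 semitones — they're enharmonic.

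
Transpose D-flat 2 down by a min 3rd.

The third takes the letter from D down to B.
Moving 3 semitones down from Db2 (the size of a minor third) reaches Bb1.

B-flat 1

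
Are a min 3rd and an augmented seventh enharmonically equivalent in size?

No

A minor third is 3 semitones but an augmented seventh is 12 semitones — different sizes.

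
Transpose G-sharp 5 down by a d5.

C-double-sharp 5

Five letter names down from G: C.
Moving 6 semitones down from G#5 (the size of a diminished fifth) reaches C##5.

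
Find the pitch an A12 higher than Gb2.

Five letters up from G (plus an octave) reaches D.
An augmented twelfth spans 20 semitones, so from Gb2 the target pitch is D4.

D4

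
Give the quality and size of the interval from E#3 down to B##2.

Descending from E#3 to B##2 is the same interval as ascending B##2 to E#3.
B to E spans four letter names (B-C-D-E) — that makes it a fourth of some quality.
B##2 to E#3 spans 4 semitones — one semitone narrower than the perfect fourth (5) — giving a diminished fourth.

diminished 4th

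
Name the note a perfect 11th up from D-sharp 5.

G-sharp 6

The eleventh's letter: D up four letter names plus an octave → G.
Moving 17 semitones up from D#5 (the size of a perfect eleventh) reaches G#6.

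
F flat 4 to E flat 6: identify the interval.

major 14th

F to E spans seven letter names (F-G-A-B-C-D-E), plus an octave, so the interval is some kind of fourteenth.
Counting semitones, Fb4→Eb6 is 23, which is the major fourteenth.
(Equivalently, a compound major seventh: a major seventh plus an octave.)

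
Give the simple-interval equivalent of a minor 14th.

Each octave removed subtracts seven from the number: 14 − 7 = 7.
So a minor fourteenth is an octave plus a minor seventh. The quality is unchanged.

m7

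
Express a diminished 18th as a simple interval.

diminished fourth

Take out 2 octaves (14 from the number): 18 − 14 = 4.
That makes a diminished eighteenth a compound diminished fourth — 2 octaves plus a diminished fourth.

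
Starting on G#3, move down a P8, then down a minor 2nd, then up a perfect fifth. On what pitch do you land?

C##3

A perfect octave down from G#3 is G#2.
G#2 down a minor second → F##2 (1 semitone).
A perfect fifth up from F##2 is C##3.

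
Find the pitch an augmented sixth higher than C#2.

Six letter names up from C: A.
Moving 10 semitones up from C#2 (the size of an augmented sixth) reaches A##2.

A##2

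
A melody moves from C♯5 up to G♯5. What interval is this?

C to G spans five letter names (C-D-E-F-G) — that makes it a fifth of some quality.
Counting semitones, C#5→G#5 is 7, which is the perfect fifth.

perfect fifth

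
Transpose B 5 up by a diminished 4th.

Four letter names up from B: E.
A diminished fourth spans 4 semitones, so from B5 the target pitch is Eb6.

E-flat 6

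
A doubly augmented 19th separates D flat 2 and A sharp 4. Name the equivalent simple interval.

Each octave removed subtracts seven from the number: 19 − 14 = 5.
Quality carries through unchanged, so the simple form is a doubly augmented fifth.

AA5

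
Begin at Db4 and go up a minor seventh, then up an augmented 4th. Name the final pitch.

A minor seventh up from Db4 is Cb5.
Cb5 up an augmented fourth → F5 (6 semitones).

F5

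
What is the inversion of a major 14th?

minor second

First reduce the compound major fourteenth to its simple form, a major seventh.
Interval numbers invert to sum to nine: 7 + 2 = 9, so a seventh inverts to a second.
And major becomes minor under inversion, so we get a minor second.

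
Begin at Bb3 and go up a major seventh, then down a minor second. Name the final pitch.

A major seventh up from Bb3 is A4.
A4 down a minor second → G#4 (1 semitone).

G#4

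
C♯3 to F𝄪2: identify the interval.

Descending from C#3 to F##2 is the same interval as ascending F##2 to C#3.
F to C spans five letter names (F-G-A-B-C): a fifth.
The perfect fifth is 7 semitones; here we have 6, one semitone narrower: diminished.

d5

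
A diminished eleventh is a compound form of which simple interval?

Subtracting seven from the interval number removes an octave: 11 − 7 = 4.
That makes a diminished eleventh a compound diminished fourth — an octave plus a diminished fourth.

diminished 4th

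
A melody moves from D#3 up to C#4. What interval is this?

D to C spans seven letter names (D-E-F-G-A-B-C): a seventh.
At 10 semitones, D#3→C#4 falls one short of a major seventh: minor.

m7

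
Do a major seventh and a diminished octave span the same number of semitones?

A major seventh spans 11 semitones, and a diminished octave also spans 11 semitones — they're enharmonic.

Yes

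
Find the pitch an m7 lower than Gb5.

Seven letter names down from G: A.
A minor seventh is 10 semitones; 10 semitones down from Gb5 gives Ab4.

Ab4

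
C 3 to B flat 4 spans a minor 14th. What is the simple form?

minor seventh

Subtracting seven from the interval number removes an octave: 14 − 7 = 7.
Quality carries through unchanged, so the simple form is a minor seventh.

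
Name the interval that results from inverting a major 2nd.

m7

Interval numbers invert to sum to nine: 2 + 7 = 9, so a second inverts to a seventh.
The quality also flips — major becomes minor — giving a minor seventh.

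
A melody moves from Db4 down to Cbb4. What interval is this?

Descending from Db4 to Cbb4 is the same interval as ascending Cbb4 to Db4.
C to D spans two letter names (C-D): a second.
The major second is 2 semitones; here we have 3, one semitone wider: augmented.

augmented second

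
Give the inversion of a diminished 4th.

augmented 5th

Interval numbers invert to sum to nine: 4 + 5 = 9, so a fourth inverts to a fifth.
The quality also flips — diminished becomes augmented — giving an augmented fifth.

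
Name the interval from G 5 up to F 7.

G to F spans seven letter names (G-A-B-C-D-E-F), plus an octave, so the interval is some kind of fourteenth.
G5 to F7 is 22 semitones, a half step short of the major fourteenth (23), so this is minor.
(Equivalently, a compound minor seventh: a minor seventh plus an octave.)

minor fourteenth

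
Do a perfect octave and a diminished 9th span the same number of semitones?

A perfect octave = 12 semitones = a diminished ninth; enharmonically equal.

Yes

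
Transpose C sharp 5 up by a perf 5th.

G sharp 5

The fifth takes the letter from C up to G.
A perfect fifth is 7 semitones; 7 semitones up from C#5 gives G#5.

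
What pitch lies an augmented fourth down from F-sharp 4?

The fourth takes the letter from F down to C.
An augmented fourth is 6 semitones; 6 semitones down from F#4 gives C4.

C 4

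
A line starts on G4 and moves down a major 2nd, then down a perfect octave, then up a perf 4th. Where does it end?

Bb3

G4 down a major second → F4 (2 semitones).
A perfect octave down from F4 is F3.
F3 up a perfect fourth → Bb3 (5 semitones).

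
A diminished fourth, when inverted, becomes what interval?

augmented fifth

The rule of nine gives the new number: 9 − 4 = 5, so a fourth becomes a fifth.
And diminished becomes augmented under inversion, so we get an augmented fifth.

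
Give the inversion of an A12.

diminished 4th

First reduce the compound augmented twelfth to its simple form, an augmented fifth.
Inverted interval numbers add to nine, so a fifth pairs with a fourth (5 + 4 = 9).
Quality inverts too: augmented becomes diminished. That makes the inversion a diminished fourth.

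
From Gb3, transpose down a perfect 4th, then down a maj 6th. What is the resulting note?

Fb2

Down a perfect fourth from Gb3: Db3 (5 semitones down).
A major sixth down from Db3 is Fb2.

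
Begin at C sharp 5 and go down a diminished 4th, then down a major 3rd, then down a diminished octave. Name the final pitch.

E double-sharp 3

C#5 down a diminished fourth → G##4 (4 semitones).
A major third down from G##4 is E#4.
A diminished octave down from E#4 is E##3.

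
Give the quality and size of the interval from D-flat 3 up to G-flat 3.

D to G spans four letter names (D-E-F-G): a fourth.
Db3 to Gb3 is 5 semitones, matching the perfect fourth exactly, so the quality is perfect.

perfect 4th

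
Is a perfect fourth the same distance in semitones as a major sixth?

5 semitones (perfect fourth) vs 9 semitones (major sixth): not equal.

No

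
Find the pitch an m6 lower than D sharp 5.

The sixth takes the letter from D down to F.
Moving 8 semitones down from D#5 (the size of a minor sixth) reaches F##4.

F double-sharp 4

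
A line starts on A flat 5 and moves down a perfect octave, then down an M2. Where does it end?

A perfect octave down from Ab5 is Ab4.
Down a major second from Ab4: Gb4 (2 semitones down).

G flat 4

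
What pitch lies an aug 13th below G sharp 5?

Six letters down from G (plus an octave) reaches B.
Moving 22 semitones down from G#5 (the size of an augmented thirteenth) reaches Bb3.

B flat 3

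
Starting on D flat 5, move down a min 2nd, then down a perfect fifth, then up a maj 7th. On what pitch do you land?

E 5

Db5 down a minor second → C5 (1 semitone).
Down a perfect fifth from C5: F4 (7 semitones down).
Up a major seventh from F4: E5 (11 semitones up).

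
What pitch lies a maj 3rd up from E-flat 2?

Counting three letter names up from E lands on G.
A major third spans 4 semitones, so from Eb2 the target pitch is G2.

G 2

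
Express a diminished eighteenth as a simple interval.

diminished fourth

Each octave removed subtracts seven from the number: 18 − 14 = 4.
So a diminished eighteenth is 2 octaves plus a diminished fourth. The quality is unchanged.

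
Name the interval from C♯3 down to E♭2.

augmented sixth

Descending from C#3 to Eb2 is the same interval as ascending Eb2 to C#3.
E to C spans six letter names (E-F-G-A-B-C) — that makes it a sixth of some quality.
A major sixth would be 9 semitones; Eb2 to C#3 is 10, one semitone wider, so the interval is augmented.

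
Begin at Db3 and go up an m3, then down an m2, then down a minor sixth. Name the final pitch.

Up a minor third from Db3: Fb3 (3 semitones up).
Down a minor second from Fb3: Eb3 (1 semitone down).
Eb3 down a minor sixth → G2 (8 semitones).

G2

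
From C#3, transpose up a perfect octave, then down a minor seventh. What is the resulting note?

C#3 up a perfect octave → C#4 (12 semitones).
Down a minor seventh from C#4: D#3 (10 semitones down).

D#3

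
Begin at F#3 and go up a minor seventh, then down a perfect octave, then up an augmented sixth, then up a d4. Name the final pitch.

F#4

A minor seventh up from F#3 is E4.
A perfect octave down from E4 is E3.
An augmented sixth up from E3 is C##4.
C##4 up a diminished fourth → F#4 (4 semitones).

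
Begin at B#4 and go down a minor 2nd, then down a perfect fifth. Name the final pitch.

Down a minor second from B#4: A##4 (1 semitone down).
Down a perfect fifth from A##4: D##4 (7 semitones down).

D##4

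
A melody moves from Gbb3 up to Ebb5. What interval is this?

G to E spans six letter names (G-A-B-C-D-E), plus an octave — that makes it a thirteenth of some quality.
Gbb3 to Ebb5 is 21 semitones, matching the major thirteenth exactly, so the quality is major.
(Equivalently, a compound major sixth: a major sixth plus an octave.)

M13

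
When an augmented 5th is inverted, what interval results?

The rule of nine gives the new number: 9 − 5 = 4, so a fifth becomes a fourth.
Quality inverts too: augmented becomes diminished. That makes the inversion a diminished fourth.

diminished 4th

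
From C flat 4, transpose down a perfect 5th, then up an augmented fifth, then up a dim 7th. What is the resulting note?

B double-flat 4

Cb4 down a perfect fifth → Fb3 (7 semitones).
Fb3 up an augmented fifth → C4 (8 semitones).
A diminished seventh up from C4 is Bbb4.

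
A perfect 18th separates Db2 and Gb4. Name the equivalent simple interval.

Each octave removed subtracts seven from the number: 18 − 14 = 4.
That makes a perfect eighteenth a compound perfect fourth — 2 octaves plus a perfect fourth.

perfect fourth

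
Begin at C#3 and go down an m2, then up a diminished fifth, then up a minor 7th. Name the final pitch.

E4

A minor second down from C#3 is B#2.
B#2 up a diminished fifth → F#3 (6 semitones).
A minor seventh up from F#3 is E4.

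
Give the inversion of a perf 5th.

The rule of nine gives the new number: 9 − 5 = 4, so a fifth becomes a fourth.
The quality also flips — perfect stays perfect — giving a perfect fourth.

perfect 4th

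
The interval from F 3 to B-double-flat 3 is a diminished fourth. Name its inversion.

Interval numbers invert to sum to nine: 4 + 5 = 9, so a fourth inverts to a fifth.
Quality inverts too: diminished becomes augmented. That makes the inversion an augmented fifth.

augmented fifth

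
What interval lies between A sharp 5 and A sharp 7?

perfect fifteenth

A to A is the same letter name, plus 2 octaves — that makes it a fifteenth of some quality.
The perfect fifteenth spans 24 semitones, and A#5 to A#7 is exactly 24 semitones — so this is a perfect fifteenth.
(Equivalently, a compound perfect octave: a perfect octave plus an octave.)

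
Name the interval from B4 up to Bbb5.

B to B is the same letter name, plus an octave — that makes it an octave of some quality.
The perfect octave is 12 semitones; here we have 10, two semitones narrower: doubly diminished.

doubly diminished octave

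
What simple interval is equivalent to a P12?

perfect 5th

Take out an octave (7 from the number): 12 − 7 = 5.
Quality carries through unchanged, so the simple form is a perfect fifth.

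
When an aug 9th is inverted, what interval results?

First reduce the compound augmented ninth to its simple form, an augmented second.
Interval numbers invert to sum to nine: 2 + 7 = 9, so a second inverts to a seventh.
The quality also flips — augmented becomes diminished — giving a diminished seventh.

d7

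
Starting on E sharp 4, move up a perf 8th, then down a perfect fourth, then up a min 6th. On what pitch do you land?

E#4 up a perfect octave → E#5 (12 semitones).
A perfect fourth down from E#5 is B#4.
Up a minor sixth from B#4: G#5 (8 semitones up).

G sharp 5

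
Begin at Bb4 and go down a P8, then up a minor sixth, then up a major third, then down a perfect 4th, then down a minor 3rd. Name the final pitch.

A perfect octave down from Bb4 is Bb3.
Bb3 up a minor sixth → Gb4 (8 semitones).
Gb4 up a major third → Bb4 (4 semitones).
Down a perfect fourth from Bb4: F4 (5 semitones down).
Down a minor third from F4: D4 (3 semitones down).

D4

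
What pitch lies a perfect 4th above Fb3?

Counting four letter names up from F lands on B.
Moving 5 semitones up from Fb3 (the size of a perfect fourth) reaches Bbb3.

Bbb3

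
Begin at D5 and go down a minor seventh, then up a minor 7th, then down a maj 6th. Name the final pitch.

F4

Down a minor seventh from D5: E4 (10 semitones down).
Up a minor seventh from E4: D5 (10 semitones up).
D5 down a major sixth → F4 (9 semitones).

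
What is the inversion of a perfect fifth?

perfect 4th

The rule of nine gives the new number: 9 − 5 = 4, so a fifth becomes a fourth.
And perfect stays perfect under inversion, so we get a perfect fourth.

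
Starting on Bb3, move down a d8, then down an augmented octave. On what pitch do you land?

Bb1

Down a diminished octave from Bb3: B2 (11 semitones down).
B2 down an augmented octave → Bb1 (13 semitones).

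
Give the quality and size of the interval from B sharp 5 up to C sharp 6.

m2

B to C spans two letter names (B-C), so the interval is some kind of second.
A major second would be 2 semitones, but B#5 to C#6 is 1 — one semitone narrower, making it a minor second.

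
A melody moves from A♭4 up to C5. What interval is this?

A to C spans three letter names (A-B-C), so the interval is some kind of third.
Counting semitones, Ab4→C5 is 4, which is the major third.

major third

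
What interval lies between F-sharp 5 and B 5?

perfect fourth

F to B spans four letter names (F-G-A-B) — that makes it a fourth of some quality.
Counting semitones, F#5→B5 is 5, which is the perfect fourth.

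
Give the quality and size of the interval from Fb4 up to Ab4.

major third

F to A spans three letter names (F-G-A) — that makes it a third of some quality.
Counting semitones, Fb4→Ab4 is 4, which is the major third.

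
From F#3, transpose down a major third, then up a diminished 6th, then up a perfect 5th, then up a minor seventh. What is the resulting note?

Ebb5

F#3 down a major third → D3 (4 semitones).
A diminished sixth up from D3 is Bbb3.
Bbb3 up a perfect fifth → Fb4 (7 semitones).
A minor seventh up from Fb4 is Ebb5.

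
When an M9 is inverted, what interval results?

minor 7th

First reduce the compound major ninth to its simple form, a major second.
Inverted interval numbers add to nine, so a second pairs with a seventh (2 + 7 = 9).
And major becomes minor under inversion, so we get a minor seventh.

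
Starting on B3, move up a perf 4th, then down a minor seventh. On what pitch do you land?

F#3

A perfect fourth up from B3 is E4.
Down a minor seventh from E4: F#3 (10 semitones down).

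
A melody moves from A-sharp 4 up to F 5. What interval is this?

A to F spans six letter names (A-B-C-D-E-F), so the interval is some kind of sixth.
A major sixth would be 9 semitones; A#4 to F5 is 7, two semitones narrower, so the interval is diminished.

d6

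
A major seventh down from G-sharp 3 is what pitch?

The seventh takes the letter from G down to A.
A major seventh is 11 semitones; 11 semitones down from G#3 gives A2.

A 2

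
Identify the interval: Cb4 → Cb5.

perfect octave

C to C is the same letter name, plus an octave, so the interval is some kind of octave.
Cb4 to Cb5 is 12 semitones, matching the perfect octave exactly, so the quality is perfect.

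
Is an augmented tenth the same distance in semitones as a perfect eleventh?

Yes

An augmented tenth spans 17 semitones, and a perfect eleventh also spans 17 semitones — they're enharmonic.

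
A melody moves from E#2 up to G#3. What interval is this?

E to G spans three letter names (E-F-G), plus an octave — that makes it a tenth of some quality.
A major tenth would be 16 semitones, but E#2 to G#3 is 15 — one semitone narrower, making it a minor tenth.
(Equivalently, a compound minor third: a minor third plus an octave.)

minor tenth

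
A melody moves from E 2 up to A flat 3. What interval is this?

E to A spans four letter names (E-F-G-A), plus an octave: an eleventh.
E2 to Ab3 spans 16 semitones — one semitone narrower than the perfect eleventh (17) — giving a diminished eleventh.
(Equivalently, a compound diminished fourth: a diminished fourth plus an octave.)

d11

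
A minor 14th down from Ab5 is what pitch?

The fourteenth's letter: A down seven letter names plus an octave → B.
A minor fourteenth is 22 semitones; 22 semitones down from Ab5 gives Bb3.

Bb3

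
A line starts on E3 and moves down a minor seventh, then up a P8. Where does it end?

F#3

A minor seventh down from E3 is F#2.
F#2 up a perfect octave → F#3 (12 semitones).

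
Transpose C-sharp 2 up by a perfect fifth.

Counting five letter names up from C lands on G.
Moving 7 semitones up from C#2 (the size of a perfect fifth) reaches G#2.

G-sharp 2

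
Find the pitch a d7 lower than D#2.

E##1

Seven letter names down from D: E.
A diminished seventh is 9 semitones; 9 semitones down from D#2 gives E##1.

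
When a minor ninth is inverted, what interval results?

First reduce the compound minor ninth to its simple form, a minor second.
Interval numbers invert to sum to nine: 2 + 7 = 9, so a second inverts to a seventh.
Quality inverts too: minor becomes major. That makes the inversion a major seventh.

M7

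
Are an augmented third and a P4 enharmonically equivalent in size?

Both span 5 semitones: an augmented third and a perfect fourth are the same chromatic distance.

Yes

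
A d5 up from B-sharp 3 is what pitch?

The fifth takes the letter from B up to F.
A diminished fifth spans 6 semitones, so from B#3 the target pitch is F#4.

F-sharp 4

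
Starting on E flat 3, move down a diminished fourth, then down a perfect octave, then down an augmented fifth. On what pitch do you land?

E flat 1

Down a diminished fourth from Eb3: B2 (4 semitones down).
A perfect octave down from B2 is B1.
Down an augmented fifth from B1: Eb1 (8 semitones down).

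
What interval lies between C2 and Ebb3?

d10

C to E spans three letter names (C-D-E), plus an octave — that makes it a tenth of some quality.
The major tenth is 16 semitones; here we have 14, two semitones narrower: diminished.
(Equivalently, a compound diminished third: a diminished third plus an octave.)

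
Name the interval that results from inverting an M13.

First reduce the compound major thirteenth to its simple form, a major sixth.
Inverted interval numbers add to nine, so a sixth pairs with a third (6 + 3 = 9).
And major becomes minor under inversion, so we get a minor third.

m3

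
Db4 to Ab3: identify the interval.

perfect 4th

Descending from Db4 to Ab3 is the same interval as ascending Ab3 to Db4.
A to D spans four letter names (A-B-C-D), so the interval is some kind of fourth.
The perfect fourth spans 5 semitones, and Ab3 to Db4 is exactly 5 semitones — so this is a perfect fourth.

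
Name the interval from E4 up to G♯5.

E to G spans three letter names (E-F-G), plus an octave — that makes it a tenth of some quality.
E4 to G#5 is 16 semitones, matching the major tenth exactly, so the quality is major.
(Equivalently, a compound major third: a major third plus an octave.)

major tenth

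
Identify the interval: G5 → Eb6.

minor 6th

G to E spans six letter names (G-A-B-C-D-E) — that makes it a sixth of some quality.
G5 to Eb6 is 8 semitones, a half step short of the major sixth (9), so this is minor.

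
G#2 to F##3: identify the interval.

G to F spans seven letter names (G-A-B-C-D-E-F), so the interval is some kind of seventh.
Counting semitones, G#2→F##3 is 11, which is the major seventh.

major seventh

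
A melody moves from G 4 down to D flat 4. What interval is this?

Descending from G4 to Db4 is the same interval as ascending Db4 to G4.
D to G spans four letter names (D-E-F-G), so the interval is some kind of fourth.
Db4 to G4 spans 6 semitones — one semitone wider than the perfect fourth (5) — giving an augmented fourth.

augmented fourth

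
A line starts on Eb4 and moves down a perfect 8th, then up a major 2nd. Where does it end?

Down a perfect octave from Eb4: Eb3 (12 semitones down).
Up a major second from Eb3: F3 (2 semitones up).

F3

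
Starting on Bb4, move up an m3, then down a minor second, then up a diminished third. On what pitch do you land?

Ebb5

Bb4 up a minor third → Db5 (3 semitones).
Db5 down a minor second → C5 (1 semitone).
C5 up a diminished third → Ebb5 (2 semitones).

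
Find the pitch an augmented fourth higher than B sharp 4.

E double-sharp 5

Four letter names up from B: E.
An augmented fourth is 6 semitones; 6 semitones up from B#4 gives E##5.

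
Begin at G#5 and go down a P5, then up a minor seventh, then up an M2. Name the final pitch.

C#6

G#5 down a perfect fifth → C#5 (7 semitones).
A minor seventh up from C#5 is B5.
B5 up a major second → C#6 (2 semitones).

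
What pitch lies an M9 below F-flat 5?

E-double-flat 4

Two letters down from F (plus an octave) reaches E.
Moving 14 semitones down from Fb5 (the size of a major ninth) reaches Ebb4.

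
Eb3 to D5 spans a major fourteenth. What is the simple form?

Each octave removed subtracts seven from the number: 14 − 7 = 7.
Quality carries through unchanged, so the simple form is a major seventh.

major seventh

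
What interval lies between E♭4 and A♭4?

perfect fourth

E to A spans four letter names (E-F-G-A) — that makes it a fourth of some quality.
Eb4 to Ab4 is 5 semitones, matching the perfect fourth exactly, so the quality is perfect.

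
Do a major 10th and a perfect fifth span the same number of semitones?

No

16 semitones (major tenth) vs 7 semitones (perfect fifth): not equal.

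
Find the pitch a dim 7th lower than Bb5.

The seventh takes the letter from B down to C.
A diminished seventh is 9 semitones; 9 semitones down from Bb5 gives C#5.

C#5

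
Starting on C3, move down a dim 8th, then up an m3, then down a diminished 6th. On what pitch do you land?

C3 down a diminished octave → C#2 (11 semitones).
C#2 up a minor third → E2 (3 semitones).
E2 down a diminished sixth → G##1 (7 semitones).

G##1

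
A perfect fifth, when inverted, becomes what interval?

P4

Inverted interval numbers add to nine, so a fifth pairs with a fourth (5 + 4 = 9).
And perfect stays perfect under inversion, so we get a perfect fourth.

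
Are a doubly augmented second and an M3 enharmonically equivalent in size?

A doubly augmented second spans 4 semitones, and a major third also spans 4 semitones — they're enharmonic.

Yes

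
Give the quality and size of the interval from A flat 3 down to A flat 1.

Descending from Ab3 to Ab1 is the same interval as ascending Ab1 to Ab3.
A to A is the same letter name, plus 2 octaves: a fifteenth.
Counting semitones, Ab1→Ab3 is 24, which is the perfect fifteenth.
(Equivalently, a compound perfect octave: a perfect octave plus an octave.)

perfect 15th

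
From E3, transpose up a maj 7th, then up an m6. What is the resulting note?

B4

E3 up a major seventh → D#4 (11 semitones).
A minor sixth up from D#4 is B4.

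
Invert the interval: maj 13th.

minor 3rd

First reduce the compound major thirteenth to its simple form, a major sixth.
Inverted interval numbers add to nine, so a sixth pairs with a third (6 + 3 = 9).
And major becomes minor under inversion, so we get a minor third.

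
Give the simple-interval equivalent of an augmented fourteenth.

augmented seventh

Subtracting seven from the interval number removes an octave: 14 − 7 = 7.
Quality carries through unchanged, so the simple form is an augmented seventh.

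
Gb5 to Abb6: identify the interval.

G to A spans two letter names (G-A), plus an octave — that makes it a ninth of some quality.
A major ninth would be 14 semitones, but Gb5 to Abb6 is 13 — one semitone narrower, making it a minor ninth.
(Equivalently, a compound minor second: a minor second plus an octave.)

minor 9th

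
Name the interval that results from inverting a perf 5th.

The rule of nine gives the new number: 9 − 5 = 4, so a fifth becomes a fourth.
Quality inverts too: perfect stays perfect. That makes the inversion a perfect fourth.

perfect 4th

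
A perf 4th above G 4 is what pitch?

Counting four letter names up from G lands on C.
Moving 5 semitones up from G4 (the size of a perfect fourth) reaches C5.

C 5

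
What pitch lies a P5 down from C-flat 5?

F-flat 4

Five letter names down from C: F.
A perfect fifth spans 7 semitones, so from Cb5 the target pitch is Fb4.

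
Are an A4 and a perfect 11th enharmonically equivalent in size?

No

6 semitones (augmented fourth) vs 17 semitones (perfect eleventh): not equal.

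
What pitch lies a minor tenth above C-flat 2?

E-double-flat 3

Counting three letter names plus an octave up from C lands on E.
Moving 15 semitones up from Cb2 (the size of a minor tenth) reaches Ebb3.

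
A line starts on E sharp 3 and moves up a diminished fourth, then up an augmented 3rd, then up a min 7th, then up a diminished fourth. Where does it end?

E 5

E#3 up a diminished fourth → A3 (4 semitones).
A3 up an augmented third → C##4 (5 semitones).
C##4 up a minor seventh → B#4 (10 semitones).
A diminished fourth up from B#4 is E5.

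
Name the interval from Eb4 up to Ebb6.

E to E is the same letter name, plus 2 octaves — that makes it a fifteenth of some quality.
A perfect fifteenth would be 24 semitones; Eb4 to Ebb6 is 23, one semitone narrower, so the interval is diminished.
(Equivalently, a compound diminished octave: a diminished octave plus an octave.)

diminished fifteenth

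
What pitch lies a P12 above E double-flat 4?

Five letters up from E (plus an octave) reaches B.
A perfect twelfth is 19 semitones; 19 semitones up from Ebb4 gives Bbb5.

B double-flat 5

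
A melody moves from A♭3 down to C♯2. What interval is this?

Descending from Ab3 to C#2 is the same interval as ascending C#2 to Ab3.
C to A spans six letter names (C-D-E-F-G-A), plus an octave: a thirteenth.
A major thirteenth would be 21 semitones; C#2 to Ab3 is 19, two semitones narrower, so the interval is diminished.
(Equivalently, a compound diminished sixth: a diminished sixth plus an octave.)

diminished thirteenth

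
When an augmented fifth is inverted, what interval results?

The rule of nine gives the new number: 9 − 5 = 4, so a fifth becomes a fourth.
And augmented becomes diminished under inversion, so we get a diminished fourth.

d4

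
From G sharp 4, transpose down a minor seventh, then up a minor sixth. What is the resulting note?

G#4 down a minor seventh → A#3 (10 semitones).
Up a minor sixth from A#3: F#4 (8 semitones up).

F sharp 4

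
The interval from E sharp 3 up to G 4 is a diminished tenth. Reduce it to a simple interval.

Take out an octave (7 from the number): 10 − 7 = 3.
That makes a diminished tenth a compound diminished third — an octave plus a diminished third.

diminished third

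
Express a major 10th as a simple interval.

Take out an octave (7 from the number): 10 − 7 = 3.
So a major tenth is an octave plus a major third. The quality is unchanged.

major 3rd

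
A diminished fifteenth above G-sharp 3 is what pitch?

G 5

The letter stays G (same as the start), shifted two octaves up.
A diminished fifteenth spans 23 semitones, so from G#3 the target pitch is G5.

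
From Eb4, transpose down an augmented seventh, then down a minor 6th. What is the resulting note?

An augmented seventh down from Eb4 is Fbb3.
A minor sixth down from Fbb3 is Abb2.

Abb2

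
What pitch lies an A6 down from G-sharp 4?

Six letter names down from G: B.
An augmented sixth is 10 semitones; 10 semitones down from G#4 gives Bb3.

B-flat 3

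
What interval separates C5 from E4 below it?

minor sixth

Descending from C5 to E4 is the same interval as ascending E4 to C5.
E to C spans six letter names (E-F-G-A-B-C): a sixth.
E4 to C5 is 8 semitones, a half step short of the major sixth (9), so this is minor.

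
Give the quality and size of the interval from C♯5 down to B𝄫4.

doubly augmented second

Descending from C#5 to Bbb4 is the same interval as ascending Bbb4 to C#5.
B to C spans two letter names (B-C) — that makes it a second of some quality.
Bbb4 to C#5 spans 4 semitones — two semitones wider than the major second (2) — giving a doubly augmented second.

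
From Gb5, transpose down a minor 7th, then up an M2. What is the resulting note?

Bb4

Down a minor seventh from Gb5: Ab4 (10 semitones down).
Up a major second from Ab4: Bb4 (2 semitones up).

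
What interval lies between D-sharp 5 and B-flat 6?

diminished 13th

D to B spans six letter names (D-E-F-G-A-B), plus an octave: a thirteenth.
D#5 to Bb6 spans 19 semitones — two semitones narrower than the major thirteenth (21) — giving a diminished thirteenth.
(Equivalently, a compound diminished sixth: a diminished sixth plus an octave.)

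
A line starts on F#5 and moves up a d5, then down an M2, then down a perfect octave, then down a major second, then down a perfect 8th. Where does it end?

Ab3

A diminished fifth up from F#5 is C6.
C6 down a major second → Bb5 (2 semitones).
Bb5 down a perfect octave → Bb4 (12 semitones).
Bb4 down a major second → Ab4 (2 semitones).
A perfect octave down from Ab4 is Ab3.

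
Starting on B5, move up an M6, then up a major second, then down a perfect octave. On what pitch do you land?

B5 up a major sixth → G#6 (9 semitones).
Up a major second from G#6: A#6 (2 semitones up).
A#6 down a perfect octave → A#5 (12 semitones).

A#5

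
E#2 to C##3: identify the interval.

E to C spans six letter names (E-F-G-A-B-C), so the interval is some kind of sixth.
The major sixth spans 9 semitones, and E#2 to C##3 is exactly 9 semitones — so this is a major sixth.

major sixth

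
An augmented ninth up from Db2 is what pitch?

Two letters up from D (plus an octave) reaches E.
Moving 15 semitones up from Db2 (the size of an augmented ninth) reaches E3.

E3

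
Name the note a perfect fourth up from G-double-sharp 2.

C-double-sharp 3

Counting four letter names up from G lands on C.
Moving 5 semitones up from G##2 (the size of a perfect fourth) reaches C##3.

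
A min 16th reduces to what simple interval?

minor 2nd

Take out 2 octaves (14 from the number): 16 − 14 = 2.
Quality carries through unchanged, so the simple form is a minor second.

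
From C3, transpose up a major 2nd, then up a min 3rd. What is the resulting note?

A major second up from C3 is D3.
Up a minor third from D3: F3 (3 semitones up).

F3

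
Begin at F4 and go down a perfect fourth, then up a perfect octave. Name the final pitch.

C5

Down a perfect fourth from F4: C4 (5 semitones down).
Up a perfect octave from C4: C5 (12 semitones up).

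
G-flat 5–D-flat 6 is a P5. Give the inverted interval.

Interval numbers invert to sum to nine: 5 + 4 = 9, so a fifth inverts to a fourth.
Quality inverts too: perfect stays perfect. That makes the inversion a perfect fourth.

P4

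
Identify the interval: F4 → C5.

F to C spans five letter names (F-G-A-B-C): a fifth.
The perfect fifth spans 7 semitones, and F4 to C5 is exactly 7 semitones — so this is a perfect fifth.

perfect fifth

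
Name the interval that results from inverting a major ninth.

First reduce the compound major ninth to its simple form, a major second.
The rule of nine gives the new number: 9 − 2 = 7, so a second becomes a seventh.
And major becomes minor under inversion, so we get a minor seventh.

m7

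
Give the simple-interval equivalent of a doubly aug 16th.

Subtracting seven from the interval number removes an octave: 16 − 14 = 2.
So a doubly augmented sixteenth is 2 octaves plus a doubly augmented second. The quality is unchanged.

doubly augmented second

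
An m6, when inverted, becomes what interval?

Inverted interval numbers add to nine, so a sixth pairs with a third (6 + 3 = 9).
Quality inverts too: minor becomes major. That makes the inversion a major third.

major third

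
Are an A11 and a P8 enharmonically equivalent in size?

No

An augmented eleventh is 18 semitones but a perfect octave is 12 semitones — different sizes.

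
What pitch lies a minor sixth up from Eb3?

The sixth takes the letter from E up to C.
A minor sixth spans 8 semitones, so from Eb3 the target pitch is Cb4.

Cb4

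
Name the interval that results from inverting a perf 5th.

Inverted interval numbers add to nine, so a fifth pairs with a fourth (5 + 4 = 9).
And perfect stays perfect under inversion, so we get a perfect fourth.

perfect 4th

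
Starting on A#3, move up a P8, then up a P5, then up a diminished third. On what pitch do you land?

G5

A perfect octave up from A#3 is A#4.
Up a perfect fifth from A#4: E#5 (7 semitones up).
E#5 up a diminished third → G5 (2 semitones).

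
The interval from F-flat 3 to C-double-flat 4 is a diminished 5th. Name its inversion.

The rule of nine gives the new number: 9 − 5 = 4, so a fifth becomes a fourth.
The quality also flips — diminished becomes augmented — giving an augmented fourth.

augmented fourth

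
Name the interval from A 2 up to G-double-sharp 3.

A to G spans seven letter names (A-B-C-D-E-F-G) — that makes it a seventh of some quality.
A2 to G##3 spans 12 semitones — one semitone wider than the major seventh (11) — giving an augmented seventh.

augmented 7th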